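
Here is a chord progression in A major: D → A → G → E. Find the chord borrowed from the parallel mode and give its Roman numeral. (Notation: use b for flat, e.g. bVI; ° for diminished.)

In A major the diatonic chords are A, Bm, C#m, D, E, F#m, G#dim. D, A and E are all diatonic. G (G–B–D) is not: scale degree 7 in A major carries G#dim (vii°). In A minor the chord on that degree is G, so here it functions as bVII, borrowed from the parallel minor.

bVII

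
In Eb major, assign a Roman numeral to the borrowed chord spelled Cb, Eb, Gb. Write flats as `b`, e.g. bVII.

Cb is the lowered form of scale degree 6 in Eb major (the diatonic degree 6 is C). The diatonic chord on degree 6 would be Cm (vi), but Cb–Eb–Gb is the major chord from Eb minor. As a borrowed chord it is labeled bVI.

bVI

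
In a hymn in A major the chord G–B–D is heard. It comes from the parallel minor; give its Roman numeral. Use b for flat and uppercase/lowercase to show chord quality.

bVII

G is the lowered form of scale degree 7 in A major (the diatonic degree 7 is G#). The diatonic chord on degree 7 would be G#dim (vii°), but G–B–D is the major chord from A minor. As a borrowed chord it is labeled bVII.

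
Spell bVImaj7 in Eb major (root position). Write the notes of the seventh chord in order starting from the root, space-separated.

Cb Eb Gb Bb

bVImaj7 is built on the lowered scale degree 6. In Eb major degree 6 is C; lowered it becomes Cb. In Eb minor the chord on Cb is Cb–Eb–Gb–Bb.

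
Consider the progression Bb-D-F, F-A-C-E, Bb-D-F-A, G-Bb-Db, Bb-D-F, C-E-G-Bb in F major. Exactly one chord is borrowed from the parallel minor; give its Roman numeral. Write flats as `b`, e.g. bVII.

ii°

F major has the diatonic set F, Gm, Am, Bb, C, Dm, Edim. Of the given chords, Bb–D–F = Bb, F–A–C–E = Fmaj7, Bb–D–F–A = Bbmaj7 and C–E–G–Bb = C7 are diatonic. G–Bb–Db doesn't fit — on degree 2 F major would have Gm (ii). Gdim is the degree-2 chord of F minor, so it is the borrowed ii°.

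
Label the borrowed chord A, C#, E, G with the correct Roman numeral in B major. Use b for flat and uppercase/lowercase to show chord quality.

In B major scale degree 7 is A#; A is its lowered form, from B minor. Diatonically B major has A#dim (vii°) on that degree; A–C#–E–G is instead the dominant-seventh chord native to B minor, so it takes the label bVII7.

bVII7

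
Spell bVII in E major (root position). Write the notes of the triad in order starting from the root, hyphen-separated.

bVII is built on the lowered scale degree 7. In E major degree 7 is D#; lowered it becomes D. Building the major chord from the parallel minor on D: D–F#–A.

D-F#-A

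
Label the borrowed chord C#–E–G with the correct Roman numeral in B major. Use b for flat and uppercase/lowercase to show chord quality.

ii°

The root C# is the diatonic 2nd degree of B major; the borrowing shows in the chord quality. The diatonic chord on degree 2 would be C#m (ii), but C#–E–G is the diminished chord from B minor. As a borrowed chord it is labeled ii°.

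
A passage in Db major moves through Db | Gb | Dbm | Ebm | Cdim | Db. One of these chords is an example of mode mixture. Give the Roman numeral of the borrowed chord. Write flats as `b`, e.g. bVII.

Db major has the diatonic set Db, Ebm, Fm, Gb, Ab, Bbm, Cdim. Db, Gb, Ebm and Cdim are all diatonic. Dbm (Db–Fb–Ab) doesn't fit — on degree 1 Db major would have Db (I). Dbm is the degree-1 chord of Db minor, so it is the borrowed i.

i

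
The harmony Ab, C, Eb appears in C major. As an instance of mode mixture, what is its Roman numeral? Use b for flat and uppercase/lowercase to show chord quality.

The root Ab is the lowered 6th scale degree — diatonically C major has A there. The diatonic chord on degree 6 would be Am (vi), but Ab–C–Eb is the major chord from C minor. As a borrowed chord it is labeled bVI.

bVI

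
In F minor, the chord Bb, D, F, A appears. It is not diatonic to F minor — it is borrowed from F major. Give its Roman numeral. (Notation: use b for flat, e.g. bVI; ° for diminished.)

IVmaj7

Bb is scale degree 4 in F minor. Bb–D–F–A is a major-seventh chord — the form found in F major, not the diatonic iv (Bbm). Borrowed into F minor it is written IVmaj7.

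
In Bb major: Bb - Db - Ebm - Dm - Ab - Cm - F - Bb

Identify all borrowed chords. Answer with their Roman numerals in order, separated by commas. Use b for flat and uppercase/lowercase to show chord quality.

bIII, iv, bVII

The diatonic triads in Bb major are Bb, Cm, Dm, Eb, F, Gm, Adim. Bb, Dm, Cm and F all belong to that set. But Db (Db–F–Ab) is foreign: the diatonic iii on degree 3 is Dm, whereas Db comes from Bb minor. It is labeled bIII. Ebm (Eb–Gb–Bb) doesn't fit — on degree 4 Bb major would have Eb (IV). Ebm is the degree-4 chord of Bb minor, so it is the borrowed iv. Ab (Ab–C–Eb) is not: scale degree 7 in Bb major carries Adim (vii°). In Bb minor the chord on that degree is Ab, so here it functions as bVII, borrowed from the parallel minor.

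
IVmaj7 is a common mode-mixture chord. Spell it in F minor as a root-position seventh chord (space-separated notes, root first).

IVmaj7 is built on scale degree 4, which is Bb in both F minor and its parallel. Stacking thirds in F major on Bb gives Bb–D–F–A.

Bb D F A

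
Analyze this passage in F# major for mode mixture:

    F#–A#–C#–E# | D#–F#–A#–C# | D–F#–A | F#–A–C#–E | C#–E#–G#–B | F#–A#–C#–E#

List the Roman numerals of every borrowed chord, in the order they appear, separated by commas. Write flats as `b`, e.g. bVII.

bVI, i7

The diatonic triads in F# major are F#, G#m, A#m, B, C#, D#m, E#dim. F#–A#–C#–E# = F#maj7, D#–F#–A#–C# = D#m7 and C#–E#–G#–B = C#7 are all diatonic. But D–F#–A is foreign: the diatonic vi on degree 6 is D#m, whereas D comes from F# minor. It is labeled bVI. But F#–A–C#–E is foreign: the diatonic I on degree 1 is F#, whereas F#m7 comes from F# minor. It is labeled i7.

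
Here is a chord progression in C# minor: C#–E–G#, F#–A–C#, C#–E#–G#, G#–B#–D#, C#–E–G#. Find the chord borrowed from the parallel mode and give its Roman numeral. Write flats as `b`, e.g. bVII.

I

C# minor has the diatonic set C#m, D#dim, E, F#m, G#, A, B (with V from harmonic minor). Of the given chords, C#–E–G# = C#m, F#–A–C# = F#m and G#–B#–D# = G# are diatonic. C#–E#–G# doesn't fit — on degree 1 C# minor would have C#m (i). C# is the degree-1 chord of C# major, so it is the borrowed I.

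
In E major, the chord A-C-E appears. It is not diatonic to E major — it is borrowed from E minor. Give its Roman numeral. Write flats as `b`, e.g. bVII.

iv

The root A is the diatonic 4th degree of E major; the borrowing shows in the chord quality. Diatonically E major has A (IV) on that degree; A–C–E is instead the minor chord native to E minor, so it takes the label iv.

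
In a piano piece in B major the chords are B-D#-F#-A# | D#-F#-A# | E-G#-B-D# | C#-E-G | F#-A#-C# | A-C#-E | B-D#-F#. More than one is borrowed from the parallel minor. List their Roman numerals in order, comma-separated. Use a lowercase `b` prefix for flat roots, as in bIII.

In B major the diatonic chords are B, C#m, D#m, E, F#, G#m, A#dim. B–D#–F#–A# = Bmaj7, D#–F#–A# = D#m, E–G#–B–D# = Emaj7, F#–A#–C# = F# and B–D#–F# = B are all diatonic. C#–E–G is not: scale degree 2 in B major carries C#m (ii). In B minor the chord on that degree is C#dim, so here it functions as ii°, borrowed from the parallel minor. A–C#–E doesn't fit — on degree 7 B major would have A#dim (vii°). A is the degree-7 chord of B minor, so it is the borrowed bVII.

ii°, bVII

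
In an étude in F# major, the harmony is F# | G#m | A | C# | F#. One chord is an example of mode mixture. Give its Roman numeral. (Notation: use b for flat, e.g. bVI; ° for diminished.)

In F# major the diatonic chords are F#, G#m, A#m, B, C#, D#m, E#dim. F#, G#m and C# are all diatonic. But A (A–C#–E) is foreign: the diatonic iii on degree 3 is A#m, whereas A comes from F# minor. It is labeled bIII.

bIII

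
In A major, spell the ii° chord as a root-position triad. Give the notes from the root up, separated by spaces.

B D F

The root, B, is scale degree 2 — the same note in A major and A minor; only the chord quality changes. Building the diminished chord from the parallel minor on B: B–D–F.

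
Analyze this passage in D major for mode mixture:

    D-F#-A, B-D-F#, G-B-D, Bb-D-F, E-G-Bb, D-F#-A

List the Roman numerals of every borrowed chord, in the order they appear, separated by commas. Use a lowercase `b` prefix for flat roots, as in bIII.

bVI, ii°

In D major the diatonic chords are D, Em, F#m, G, A, Bm, C#dim. D–F#–A = D, B–D–F# = Bm and G–B–D = G all belong to that set. But Bb–D–F is foreign: the diatonic vi on degree 6 is Bm, whereas Bb comes from D minor. It is labeled bVI. E–G–Bb doesn't fit — on degree 2 D major would have Em (ii). Edim is the degree-2 chord of D minor, so it is the borrowed ii°.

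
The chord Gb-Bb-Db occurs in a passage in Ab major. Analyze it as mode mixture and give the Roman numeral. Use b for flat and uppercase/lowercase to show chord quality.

In Ab major scale degree 7 is G; Gb is its lowered form, from Ab minor. Gb–Bb–Db is a major chord — the form found in Ab minor, not the diatonic vii° (Gdim). Borrowed into Ab major it is written bVII.

bVII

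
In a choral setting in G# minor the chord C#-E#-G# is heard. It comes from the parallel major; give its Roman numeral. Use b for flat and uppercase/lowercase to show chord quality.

The root C# is the diatonic 4th degree of G# minor; the borrowing shows in the chord quality. The diatonic chord on degree 4 would be C#m (iv), but C#–E#–G# is the major chord from G# major. As a borrowed chord it is labeled IV.

IV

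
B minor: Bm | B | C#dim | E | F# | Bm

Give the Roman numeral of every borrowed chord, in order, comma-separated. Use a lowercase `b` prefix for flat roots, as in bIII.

I, IV

B minor has the diatonic set Bm, C#dim, D, Em, F#, G, A (with V from harmonic minor). Of the given chords, Bm, C#dim and F# are diatonic. B (B–D#–F#) is not: scale degree 1 in B minor carries Bm (i). In B major the chord on that degree is B, so here it functions as I, borrowed from the parallel major. E (E–G#–B) doesn't fit — on degree 4 B minor would have Em (iv). E is the degree-4 chord of B major, so it is the borrowed IV.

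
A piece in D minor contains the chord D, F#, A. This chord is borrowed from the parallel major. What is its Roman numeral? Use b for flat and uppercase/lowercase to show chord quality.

I

The root D is the diatonic 1st degree of D minor; the borrowing shows in the chord quality. D–F#–A is a major chord — the form found in D major, not the diatonic i (Dm). Borrowed into D minor it is written I.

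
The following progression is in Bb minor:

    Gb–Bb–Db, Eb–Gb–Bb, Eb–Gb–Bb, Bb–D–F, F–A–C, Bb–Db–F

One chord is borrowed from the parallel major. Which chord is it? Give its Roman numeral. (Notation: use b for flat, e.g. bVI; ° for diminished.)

The diatonic triads in Bb minor (with V from harmonic minor) are Bbm, Cdim, Db, Ebm, F, Gb, Ab. Gb–Bb–Db = Gb, Eb–Gb–Bb = Ebm, F–A–C = F and Bb–Db–F = Bbm all belong to that set. But Bb–D–F is foreign: the diatonic i on degree 1 is Bbm, whereas Bb comes from Bb major. It is labeled I.

I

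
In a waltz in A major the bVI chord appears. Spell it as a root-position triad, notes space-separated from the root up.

F A C

Scale degree 6 in A major is F#. bVI uses the lowered form, F, taken from A minor. In A minor the chord on F is F–A–C.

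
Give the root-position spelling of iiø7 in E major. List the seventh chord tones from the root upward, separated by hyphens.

F#-A-C-E

The root, F#, is scale degree 2 — the same note in E major and E minor; only the chord quality changes. Stacking thirds in E minor on F# gives F#–A–C–E.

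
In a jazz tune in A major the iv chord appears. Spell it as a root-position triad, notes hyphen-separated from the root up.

The root, D, is scale degree 4 — the same note in A major and A minor; only the chord quality changes. Building the minor chord from the parallel minor on D: D–F–A.

D-F-A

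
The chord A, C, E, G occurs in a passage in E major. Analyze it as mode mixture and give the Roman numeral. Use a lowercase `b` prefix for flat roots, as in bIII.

iv7

The root A is the diatonic 4th degree of E major; the borrowing shows in the chord quality. A–C–E–G is a minor-seventh chord — the form found in E minor, not the diatonic IV (A). Borrowed into E major it is written iv7.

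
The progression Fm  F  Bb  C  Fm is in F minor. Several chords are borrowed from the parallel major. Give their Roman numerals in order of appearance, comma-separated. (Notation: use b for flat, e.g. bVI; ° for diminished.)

In F minor (with V from harmonic minor) the diatonic chords are Fm, Gdim, Ab, Bbm, C, Db, Eb. Fm and C both belong to that set. F (F–A–C) is not: scale degree 1 in F minor carries Fm (i). In F major the chord on that degree is F, so here it functions as I, borrowed from the parallel major. But Bb (Bb–D–F) is foreign: the diatonic iv on degree 4 is Bbm, whereas Bb comes from F major. It is labeled IV.

I, IV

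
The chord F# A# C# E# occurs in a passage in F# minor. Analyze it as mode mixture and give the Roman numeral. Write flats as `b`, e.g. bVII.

Imaj7

F# is scale degree 1 in F# minor. Diatonically F# minor has F#m (i) on that degree; F#–A#–C#–E# is instead the major-seventh chord native to F# major, so it takes the label Imaj7.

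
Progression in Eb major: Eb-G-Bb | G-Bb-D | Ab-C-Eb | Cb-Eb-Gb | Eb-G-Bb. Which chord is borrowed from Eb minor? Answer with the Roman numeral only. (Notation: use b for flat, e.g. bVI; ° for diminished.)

bVI

Eb major has the diatonic set Eb, Fm, Gm, Ab, Bb, Cm, Ddim. Eb–G–Bb = Eb, G–Bb–D = Gm and Ab–C–Eb = Ab are all diatonic. But Cb–Eb–Gb is foreign: the diatonic vi on degree 6 is Cm, whereas Cb comes from Eb minor. It is labeled bVI.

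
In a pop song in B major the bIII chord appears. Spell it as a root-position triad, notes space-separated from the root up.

Scale degree 3 in B major is D#. bIII uses the lowered form, D, taken from B minor. Stacking thirds in B minor on D gives D–F#–A.

D F# A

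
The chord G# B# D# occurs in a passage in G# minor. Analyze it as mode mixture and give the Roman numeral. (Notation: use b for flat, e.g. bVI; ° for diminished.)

I

G# is scale degree 1 in G# minor. G#–B#–D# is a major chord — the form found in G# major, not the diatonic i (G#m). Borrowed into G# minor it is written I.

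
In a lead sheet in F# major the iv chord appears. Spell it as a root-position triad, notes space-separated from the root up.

iv is built on scale degree 4, which is B in both F# major and its parallel. Stacking thirds in F# minor on B gives B–D–F#.

B D F#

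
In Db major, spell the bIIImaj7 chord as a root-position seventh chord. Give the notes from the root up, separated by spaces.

The root of bIIImaj7 is the lowered 3rd degree: F becomes Fb. Building the major-seventh chord from the parallel minor on Fb: Fb–Ab–Cb–Eb.

Fb Ab Cb Eb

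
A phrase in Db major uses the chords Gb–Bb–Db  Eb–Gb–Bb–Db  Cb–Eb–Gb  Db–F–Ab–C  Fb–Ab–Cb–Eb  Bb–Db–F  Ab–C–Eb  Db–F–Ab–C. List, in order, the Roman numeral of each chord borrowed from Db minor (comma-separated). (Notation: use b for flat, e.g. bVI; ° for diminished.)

bVII, bIIImaj7

The diatonic triads in Db major are Db, Ebm, Fm, Gb, Ab, Bbm, Cdim. Gb–Bb–Db = Gb, Eb–Gb–Bb–Db = Ebm7, Db–F–Ab–C = Dbmaj7, Bb–Db–F = Bbm and Ab–C–Eb = Ab all belong to that set. Cb–Eb–Gb doesn't fit — on degree 7 Db major would have Cdim (vii°). Cb is the degree-7 chord of Db minor, so it is the borrowed bVII. But Fb–Ab–Cb–Eb is foreign: the diatonic iii on degree 3 is Fm, whereas Fbmaj7 comes from Db minor. It is labeled bIIImaj7.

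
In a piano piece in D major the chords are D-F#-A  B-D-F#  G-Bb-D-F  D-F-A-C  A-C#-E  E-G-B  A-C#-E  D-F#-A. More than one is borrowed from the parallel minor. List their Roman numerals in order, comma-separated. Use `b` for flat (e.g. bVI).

iv7, i7

In D major the diatonic chords are D, Em, F#m, G, A, Bm, C#dim. D–F#–A = D, B–D–F# = Bm, A–C#–E = A and E–G–B = Em all belong to that set. G–Bb–D–F doesn't fit — on degree 4 D major would have G (IV). Gm7 is the degree-4 chord of D minor, so it is the borrowed iv7. D–F–A–C doesn't fit — on degree 1 D major would have D (I). Dm7 is the degree-1 chord of D minor, so it is the borrowed i7.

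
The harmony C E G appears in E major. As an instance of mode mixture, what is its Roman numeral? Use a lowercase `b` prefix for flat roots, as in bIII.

bVI

In E major scale degree 6 is C#; C is its lowered form, from E minor. The diatonic chord on degree 6 would be C#m (vi), but C–E–G is the major chord from E minor. As a borrowed chord it is labeled bVI.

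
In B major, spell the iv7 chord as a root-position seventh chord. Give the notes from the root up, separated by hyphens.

E-G-B-D

iv7 is built on scale degree 4, which is E in both B major and its parallel. Stacking thirds in B minor on E gives E–G–B–D.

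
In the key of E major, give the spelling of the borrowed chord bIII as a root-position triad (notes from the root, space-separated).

bIII is built on the lowered scale degree 3. In E major degree 3 is G#; lowered it becomes G. Stacking thirds in E minor on G gives G–B–D.

G B D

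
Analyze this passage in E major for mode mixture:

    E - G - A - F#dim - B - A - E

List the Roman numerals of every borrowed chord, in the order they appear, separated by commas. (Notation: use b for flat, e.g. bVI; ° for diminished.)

bIII, ii°

E major has the diatonic set E, F#m, G#m, A, B, C#m, D#dim. E, A and B all belong to that set. G (G–B–D) is not: scale degree 3 in E major carries G#m (iii). In E minor the chord on that degree is G, so here it functions as bIII, borrowed from the parallel minor. F#dim (F#–A–C) is not: scale degree 2 in E major carries F#m (ii). In E minor the chord on that degree is F#dim, so here it functions as ii°, borrowed from the parallel minor.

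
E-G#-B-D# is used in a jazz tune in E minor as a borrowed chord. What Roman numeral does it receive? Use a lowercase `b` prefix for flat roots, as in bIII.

Imaj7

The root E is the diatonic 1st degree of E minor; the borrowing shows in the chord quality. The diatonic chord on degree 1 would be Em (i), but E–G#–B–D# is the major-seventh chord from E major. As a borrowed chord it is labeled Imaj7.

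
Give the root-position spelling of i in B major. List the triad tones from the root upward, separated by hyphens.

i is built on scale degree 1, which is B in both B major and its parallel. Building the minor chord from the parallel minor on B: B–D–F#.

B-D-F#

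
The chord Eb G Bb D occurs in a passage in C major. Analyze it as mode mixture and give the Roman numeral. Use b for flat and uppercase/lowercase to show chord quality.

In C major scale degree 3 is E; Eb is its lowered form, from C minor. Eb–G–Bb–D is a major-seventh chord — the form found in C minor, not the diatonic iii (Em). Borrowed into C major it is written bIIImaj7.

bIIImaj7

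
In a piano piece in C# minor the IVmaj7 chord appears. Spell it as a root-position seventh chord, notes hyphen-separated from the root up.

F#-A#-C#-E#

The root, F#, is scale degree 4 — the same note in C# minor and C# major; only the chord quality changes. In C# major the chord on F# is F#–A#–C#–E#.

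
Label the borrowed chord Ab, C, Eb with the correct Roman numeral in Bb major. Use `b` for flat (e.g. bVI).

bVII

Ab is the lowered form of scale degree 7 in Bb major (the diatonic degree 7 is A). Ab–C–Eb is a major chord — the form found in Bb minor, not the diatonic vii° (Adim). Borrowed into Bb major it is written bVII.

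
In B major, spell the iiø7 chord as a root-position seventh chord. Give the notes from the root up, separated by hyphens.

iiø7 is built on scale degree 2, which is C# in both B major and its parallel. Stacking thirds in B minor on C# gives C#–E–G–B.

C#-E-G-B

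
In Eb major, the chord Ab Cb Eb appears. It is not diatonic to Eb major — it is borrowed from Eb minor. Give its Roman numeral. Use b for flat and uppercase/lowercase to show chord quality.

The root Ab is the diatonic 4th degree of Eb major; the borrowing shows in the chord quality. Diatonically Eb major has Ab (IV) on that degree; Ab–Cb–Eb is instead the minor chord native to Eb minor, so it takes the label iv.

iv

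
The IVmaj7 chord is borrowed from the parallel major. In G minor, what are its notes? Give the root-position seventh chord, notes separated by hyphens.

C-E-G-B

IVmaj7 is built on scale degree 4, which is C in both G minor and its parallel. In G major the chord on C is C–E–G–B.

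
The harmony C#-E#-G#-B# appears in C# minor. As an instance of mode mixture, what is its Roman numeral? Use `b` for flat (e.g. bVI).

C# is scale degree 1 in C# minor. Diatonically C# minor has C#m (i) on that degree; C#–E#–G#–B# is instead the major-seventh chord native to C# major, so it takes the label Imaj7.

Imaj7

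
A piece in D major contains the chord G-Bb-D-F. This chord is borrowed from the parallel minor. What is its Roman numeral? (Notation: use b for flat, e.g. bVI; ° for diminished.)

iv7

The root G is the diatonic 4th degree of D major; the borrowing shows in the chord quality. Diatonically D major has G (IV) on that degree; G–Bb–D–F is instead the minor-seventh chord native to D minor, so it takes the label iv7.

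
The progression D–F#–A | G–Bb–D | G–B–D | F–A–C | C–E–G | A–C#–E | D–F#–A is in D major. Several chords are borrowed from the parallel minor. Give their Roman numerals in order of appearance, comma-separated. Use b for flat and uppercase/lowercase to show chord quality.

iv, bIII, bVII

D major has the diatonic set D, Em, F#m, G, A, Bm, C#dim. Of the given chords, D–F#–A = D, G–B–D = G and A–C#–E = A are diatonic. G–Bb–D is not: scale degree 4 in D major carries G (IV). In D minor the chord on that degree is Gm, so here it functions as iv, borrowed from the parallel minor. But F–A–C is foreign: the diatonic iii on degree 3 is F#m, whereas F comes from D minor. It is labeled bIII. C–E–G doesn't fit — on degree 7 D major would have C#dim (vii°). C is the degree-7 chord of D minor, so it is the borrowed bVII.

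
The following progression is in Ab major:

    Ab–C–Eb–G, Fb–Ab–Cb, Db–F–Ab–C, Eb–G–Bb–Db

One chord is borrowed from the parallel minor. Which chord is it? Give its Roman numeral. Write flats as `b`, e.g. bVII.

bVI

In Ab major the diatonic chords are Ab, Bbm, Cm, Db, Eb, Fm, Gdim. Ab–C–Eb–G = Abmaj7, Db–F–Ab–C = Dbmaj7 and Eb–G–Bb–Db = Eb7 all belong to that set. Fb–Ab–Cb is not: scale degree 6 in Ab major carries Fm (vi). In Ab minor the chord on that degree is Fb, so here it functions as bVI, borrowed from the parallel minor.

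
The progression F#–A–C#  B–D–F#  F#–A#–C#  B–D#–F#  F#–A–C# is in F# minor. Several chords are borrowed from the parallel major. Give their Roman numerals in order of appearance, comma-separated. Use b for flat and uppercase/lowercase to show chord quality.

I, IV

In F# minor (with V from harmonic minor) the diatonic chords are F#m, G#dim, A, Bm, C#, D, E. F#–A–C# = F#m and B–D–F# = Bm both belong to that set. But F#–A#–C# is foreign: the diatonic i on degree 1 is F#m, whereas F# comes from F# major. It is labeled I. B–D#–F# is not: scale degree 4 in F# minor carries Bm (iv). In F# major the chord on that degree is B, so here it functions as IV, borrowed from the parallel major.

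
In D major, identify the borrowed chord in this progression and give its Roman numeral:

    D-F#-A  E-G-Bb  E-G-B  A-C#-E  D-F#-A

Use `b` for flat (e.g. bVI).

ii°

In D major the diatonic chords are D, Em, F#m, G, A, Bm, C#dim. D–F#–A = D, E–G–B = Em and A–C#–E = A are all diatonic. E–G–Bb is not: scale degree 2 in D major carries Em (ii). In D minor the chord on that degree is Edim, so here it functions as ii°, borrowed from the parallel minor.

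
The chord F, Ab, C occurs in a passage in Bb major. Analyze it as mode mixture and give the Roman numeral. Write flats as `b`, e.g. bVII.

F is scale degree 5 in Bb major. F–Ab–C is a minor chord — the form found in Bb minor, not the diatonic V (F). Borrowed into Bb major it is written v.

v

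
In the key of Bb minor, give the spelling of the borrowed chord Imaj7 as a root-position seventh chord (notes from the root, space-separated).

Imaj7 is built on scale degree 1, which is Bb in both Bb minor and its parallel. Stacking thirds in Bb major on Bb gives Bb–D–F–A.

Bb D F A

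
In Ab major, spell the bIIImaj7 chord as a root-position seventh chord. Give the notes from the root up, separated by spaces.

bIIImaj7 is built on the lowered scale degree 3. In Ab major degree 3 is C; lowered it becomes Cb. Stacking thirds in Ab minor on Cb gives Cb–Eb–Gb–Bb.

Cb Eb Gb Bb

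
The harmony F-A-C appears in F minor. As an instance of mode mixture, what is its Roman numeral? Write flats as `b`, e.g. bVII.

F is scale degree 1 in F minor. Diatonically F minor has Fm (i) on that degree; F–A–C is instead the major chord native to F major, so it takes the label I.

I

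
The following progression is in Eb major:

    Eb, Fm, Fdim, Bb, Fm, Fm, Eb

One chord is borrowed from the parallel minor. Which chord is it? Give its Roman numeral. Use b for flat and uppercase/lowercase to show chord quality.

Eb major has the diatonic set Eb, Fm, Gm, Ab, Bb, Cm, Ddim. Eb, Fm and Bb all belong to that set. Fdim (F–Ab–Cb) is not: scale degree 2 in Eb major carries Fm (ii). In Eb minor the chord on that degree is Fdim, so here it functions as ii°, borrowed from the parallel minor.

ii°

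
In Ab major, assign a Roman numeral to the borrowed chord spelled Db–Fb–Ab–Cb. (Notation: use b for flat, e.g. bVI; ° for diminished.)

The root Db is the diatonic 4th degree of Ab major; the borrowing shows in the chord quality. The diatonic chord on degree 4 would be Db (IV), but Db–Fb–Ab–Cb is the minor-seventh chord from Ab minor. As a borrowed chord it is labeled iv7.

iv7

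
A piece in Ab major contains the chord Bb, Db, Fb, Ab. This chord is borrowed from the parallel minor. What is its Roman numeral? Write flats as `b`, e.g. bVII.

iiø7

Bb is scale degree 2 in Ab major. Diatonically Ab major has Bbm (ii) on that degree; Bb–Db–Fb–Ab is instead the half-diminished-seventh chord native to Ab minor, so it takes the label iiø7.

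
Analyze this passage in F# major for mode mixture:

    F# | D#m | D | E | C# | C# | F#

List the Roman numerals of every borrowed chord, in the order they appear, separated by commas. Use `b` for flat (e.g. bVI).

bVI, bVII

The diatonic triads in F# major are F#, G#m, A#m, B, C#, D#m, E#dim. F#, D#m and C# all belong to that set. But D (D–F#–A) is foreign: the diatonic vi on degree 6 is D#m, whereas D comes from F# minor. It is labeled bVI. But E (E–G#–B) is foreign: the diatonic vii° on degree 7 is E#dim, whereas E comes from F# minor. It is labeled bVII.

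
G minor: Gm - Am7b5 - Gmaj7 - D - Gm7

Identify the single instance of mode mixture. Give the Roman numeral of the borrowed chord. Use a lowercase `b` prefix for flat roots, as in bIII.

In G minor (with V from harmonic minor) the diatonic chords are Gm, Adim, Bb, Cm, D, Eb, F. Gm, Am7b5, D and Gm7 are all diatonic. Gmaj7 (G–B–D–F#) is not: scale degree 1 in G minor carries Gm (i). In G major the chord on that degree is Gmaj7, so here it functions as Imaj7, borrowed from the parallel major.

Imaj7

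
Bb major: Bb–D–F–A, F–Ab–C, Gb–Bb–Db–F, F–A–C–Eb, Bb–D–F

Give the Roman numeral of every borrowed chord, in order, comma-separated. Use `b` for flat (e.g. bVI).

v, bVImaj7

In Bb major the diatonic chords are Bb, Cm, Dm, Eb, F, Gm, Adim. Bb–D–F–A = Bbmaj7, F–A–C–Eb = F7 and Bb–D–F = Bb all belong to that set. F–Ab–C doesn't fit — on degree 5 Bb major would have F (V). Fm is the degree-5 chord of Bb minor, so it is the borrowed v. Gb–Bb–Db–F doesn't fit — on degree 6 Bb major would have Gm (vi). Gbmaj7 is the degree-6 chord of Bb minor, so it is the borrowed bVImaj7.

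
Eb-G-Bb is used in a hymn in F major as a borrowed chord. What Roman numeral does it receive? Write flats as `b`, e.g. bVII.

In F major scale degree 7 is E; Eb is its lowered form, from F minor. Diatonically F major has Edim (vii°) on that degree; Eb–G–Bb is instead the major chord native to F minor, so it takes the label bVII.

bVII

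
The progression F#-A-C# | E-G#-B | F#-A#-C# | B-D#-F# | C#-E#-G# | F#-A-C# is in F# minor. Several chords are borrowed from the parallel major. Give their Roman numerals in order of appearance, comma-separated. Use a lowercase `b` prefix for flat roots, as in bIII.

In F# minor (with V from harmonic minor) the diatonic chords are F#m, G#dim, A, Bm, C#, D, E. F#–A–C# = F#m, E–G#–B = E and C#–E#–G# = C# all belong to that set. F#–A#–C# doesn't fit — on degree 1 F# minor would have F#m (i). F# is the degree-1 chord of F# major, so it is the borrowed I. B–D#–F# is not: scale degree 4 in F# minor carries Bm (iv). In F# major the chord on that degree is B, so here it functions as IV, borrowed from the parallel major.

I, IV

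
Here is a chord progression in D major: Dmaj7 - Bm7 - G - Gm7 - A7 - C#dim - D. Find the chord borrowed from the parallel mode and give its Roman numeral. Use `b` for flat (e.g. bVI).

iv7

D major has the diatonic set D, Em, F#m, G, A, Bm, C#dim. Dmaj7, Bm7, G, A7, C#dim and D are all diatonic. Gm7 (G–Bb–D–F) doesn't fit — on degree 4 D major would have G (IV). Gm7 is the degree-4 chord of D minor, so it is the borrowed iv7.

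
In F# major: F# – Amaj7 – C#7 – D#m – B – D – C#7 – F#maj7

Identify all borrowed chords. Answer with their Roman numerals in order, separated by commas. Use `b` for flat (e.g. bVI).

bIIImaj7, bVI

The diatonic triads in F# major are F#, G#m, A#m, B, C#, D#m, E#dim. F#, C#7, D#m, B and F#maj7 are all diatonic. Amaj7 (A–C#–E–G#) is not: scale degree 3 in F# major carries A#m (iii). In F# minor the chord on that degree is Amaj7, so here it functions as bIIImaj7, borrowed from the parallel minor. D (D–F#–A) is not: scale degree 6 in F# major carries D#m (vi). In F# minor the chord on that degree is D, so here it functions as bVI, borrowed from the parallel minor.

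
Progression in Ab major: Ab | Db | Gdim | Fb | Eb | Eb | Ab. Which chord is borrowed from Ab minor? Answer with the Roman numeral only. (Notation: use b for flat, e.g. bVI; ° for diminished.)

Ab major has the diatonic set Ab, Bbm, Cm, Db, Eb, Fm, Gdim. Ab, Db, Gdim and Eb all belong to that set. Fb (Fb–Ab–Cb) is not: scale degree 6 in Ab major carries Fm (vi). In Ab minor the chord on that degree is Fb, so here it functions as bVI, borrowed from the parallel minor.

bVI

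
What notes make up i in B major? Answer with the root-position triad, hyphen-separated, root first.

B-D-F#

i is built on scale degree 1, which is B in both B major and its parallel. Building the minor chord from the parallel minor on B: B–D–F#.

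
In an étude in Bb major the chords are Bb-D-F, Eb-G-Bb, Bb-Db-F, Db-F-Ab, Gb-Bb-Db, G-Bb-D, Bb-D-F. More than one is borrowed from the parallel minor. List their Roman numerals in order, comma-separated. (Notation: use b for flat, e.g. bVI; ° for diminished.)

The diatonic triads in Bb major are Bb, Cm, Dm, Eb, F, Gm, Adim. Bb–D–F = Bb, Eb–G–Bb = Eb and G–Bb–D = Gm are all diatonic. Bb–Db–F doesn't fit — on degree 1 Bb major would have Bb (I). Bbm is the degree-1 chord of Bb minor, so it is the borrowed i. Db–F–Ab is not: scale degree 3 in Bb major carries Dm (iii). In Bb minor the chord on that degree is Db, so here it functions as bIII, borrowed from the parallel minor. Gb–Bb–Db doesn't fit — on degree 6 Bb major would have Gm (vi). Gb is the degree-6 chord of Bb minor, so it is the borrowed bVI.

i, bIII, bVI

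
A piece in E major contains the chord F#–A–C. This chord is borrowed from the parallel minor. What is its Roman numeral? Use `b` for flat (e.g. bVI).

The root F# is the diatonic 2nd degree of E major; the borrowing shows in the chord quality. Diatonically E major has F#m (ii) on that degree; F#–A–C is instead the diminished chord native to E minor, so it takes the label ii°.

ii°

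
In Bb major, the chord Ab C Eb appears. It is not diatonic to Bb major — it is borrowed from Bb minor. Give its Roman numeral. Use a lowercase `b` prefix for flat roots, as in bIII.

Ab is the lowered form of scale degree 7 in Bb major (the diatonic degree 7 is A). Ab–C–Eb is a major chord — the form found in Bb minor, not the diatonic vii° (Adim). Borrowed into Bb major it is written bVII.

bVII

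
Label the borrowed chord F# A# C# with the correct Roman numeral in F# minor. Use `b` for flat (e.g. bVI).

F# is scale degree 1 in F# minor. F#–A#–C# is a major chord — the form found in F# major, not the diatonic i (F#m). Borrowed into F# minor it is written I.

I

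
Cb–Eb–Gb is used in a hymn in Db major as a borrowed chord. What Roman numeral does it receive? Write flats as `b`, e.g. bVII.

bVII

In Db major scale degree 7 is C; Cb is its lowered form, from Db minor. The diatonic chord on degree 7 would be Cdim (vii°), but Cb–Eb–Gb is the major chord from Db minor. As a borrowed chord it is labeled bVII.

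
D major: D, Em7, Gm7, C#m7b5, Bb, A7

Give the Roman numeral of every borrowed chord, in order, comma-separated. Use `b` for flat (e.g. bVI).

iv7, bVI

D major has the diatonic set D, Em, F#m, G, A, Bm, C#dim. Of the given chords, D, Em7, C#m7b5 and A7 are diatonic. Gm7 (G–Bb–D–F) doesn't fit — on degree 4 D major would have G (IV). Gm7 is the degree-4 chord of D minor, so it is the borrowed iv7. But Bb (Bb–D–F) is foreign: the diatonic vi on degree 6 is Bm, whereas Bb comes from D minor. It is labeled bVI.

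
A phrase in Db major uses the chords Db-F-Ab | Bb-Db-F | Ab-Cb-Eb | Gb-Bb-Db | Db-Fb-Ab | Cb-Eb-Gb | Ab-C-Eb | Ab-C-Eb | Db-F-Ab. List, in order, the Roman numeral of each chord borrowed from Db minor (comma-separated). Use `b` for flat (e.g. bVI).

In Db major the diatonic chords are Db, Ebm, Fm, Gb, Ab, Bbm, Cdim. Db–F–Ab = Db, Bb–Db–F = Bbm, Gb–Bb–Db = Gb and Ab–C–Eb = Ab all belong to that set. Ab–Cb–Eb doesn't fit — on degree 5 Db major would have Ab (V). Abm is the degree-5 chord of Db minor, so it is the borrowed v. But Db–Fb–Ab is foreign: the diatonic I on degree 1 is Db, whereas Dbm comes from Db minor. It is labeled i. But Cb–Eb–Gb is foreign: the diatonic vii° on degree 7 is Cdim, whereas Cb comes from Db minor. It is labeled bVII.

v, i, bVII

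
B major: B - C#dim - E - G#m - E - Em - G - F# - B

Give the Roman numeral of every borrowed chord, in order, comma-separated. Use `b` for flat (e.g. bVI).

ii°, iv, bVI

In B major the diatonic chords are B, C#m, D#m, E, F#, G#m, A#dim. B, E, G#m and F# are all diatonic. But C#dim (C#–E–G) is foreign: the diatonic ii on degree 2 is C#m, whereas C#dim comes from B minor. It is labeled ii°. Em (E–G–B) is not: scale degree 4 in B major carries E (IV). In B minor the chord on that degree is Em, so here it functions as iv, borrowed from the parallel minor. But G (G–B–D) is foreign: the diatonic vi on degree 6 is G#m, whereas G comes from B minor. It is labeled bVI.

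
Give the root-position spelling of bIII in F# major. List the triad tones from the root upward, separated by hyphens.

A-C#-E

The root of bIII is the lowered 3rd degree: A# becomes A. Stacking thirds in F# minor on A gives A–C#–E.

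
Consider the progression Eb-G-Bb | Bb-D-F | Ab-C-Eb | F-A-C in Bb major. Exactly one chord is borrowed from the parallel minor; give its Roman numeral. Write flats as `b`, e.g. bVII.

bVII

The diatonic triads in Bb major are Bb, Cm, Dm, Eb, F, Gm, Adim. Eb–G–Bb = Eb, Bb–D–F = Bb and F–A–C = F all belong to that set. Ab–C–Eb doesn't fit — on degree 7 Bb major would have Adim (vii°). Ab is the degree-7 chord of Bb minor, so it is the borrowed bVII.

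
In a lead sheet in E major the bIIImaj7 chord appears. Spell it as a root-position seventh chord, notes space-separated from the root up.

The root of bIIImaj7 is the lowered 3rd degree: G# becomes G. Building the major-seventh chord from the parallel minor on G: G–B–D–F#.

G B D F#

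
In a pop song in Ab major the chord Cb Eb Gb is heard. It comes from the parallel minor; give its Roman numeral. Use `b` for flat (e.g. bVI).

The root Cb is the lowered 3rd scale degree — diatonically Ab major has C there. Diatonically Ab major has Cm (iii) on that degree; Cb–Eb–Gb is instead the major chord native to Ab minor, so it takes the label bIII.

bIII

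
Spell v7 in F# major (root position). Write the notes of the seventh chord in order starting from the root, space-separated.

C# E G# B

The root, C#, is scale degree 5 — the same note in F# major and F# minor; only the chord quality changes. In F# minor the chord on C# is C#–E–G#–B.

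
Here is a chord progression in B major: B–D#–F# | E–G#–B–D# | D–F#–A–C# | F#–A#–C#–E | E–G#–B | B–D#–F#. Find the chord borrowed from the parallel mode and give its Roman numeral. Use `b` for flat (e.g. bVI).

In B major the diatonic chords are B, C#m, D#m, E, F#, G#m, A#dim. B–D#–F# = B, E–G#–B–D# = Emaj7, F#–A#–C#–E = F#7 and E–G#–B = E all belong to that set. D–F#–A–C# doesn't fit — on degree 3 B major would have D#m (iii). Dmaj7 is the degree-3 chord of B minor, so it is the borrowed bIIImaj7.

bIIImaj7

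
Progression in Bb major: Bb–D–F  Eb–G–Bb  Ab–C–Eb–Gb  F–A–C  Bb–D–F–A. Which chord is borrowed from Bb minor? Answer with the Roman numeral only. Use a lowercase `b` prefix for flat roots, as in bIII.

Bb major has the diatonic set Bb, Cm, Dm, Eb, F, Gm, Adim. Bb–D–F = Bb, Eb–G–Bb = Eb, F–A–C = F and Bb–D–F–A = Bbmaj7 all belong to that set. But Ab–C–Eb–Gb is foreign: the diatonic vii° on degree 7 is Adim, whereas Ab7 comes from Bb minor. It is labeled bVII7.

bVII7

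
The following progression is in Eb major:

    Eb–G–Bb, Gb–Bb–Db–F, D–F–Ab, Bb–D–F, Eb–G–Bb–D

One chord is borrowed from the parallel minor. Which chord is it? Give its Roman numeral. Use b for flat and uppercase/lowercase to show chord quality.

bIIImaj7

The diatonic triads in Eb major are Eb, Fm, Gm, Ab, Bb, Cm, Ddim. Eb–G–Bb = Eb, D–F–Ab = Ddim, Bb–D–F = Bb and Eb–G–Bb–D = Ebmaj7 are all diatonic. Gb–Bb–Db–F doesn't fit — on degree 3 Eb major would have Gm (iii). Gbmaj7 is the degree-3 chord of Eb minor, so it is the borrowed bIIImaj7.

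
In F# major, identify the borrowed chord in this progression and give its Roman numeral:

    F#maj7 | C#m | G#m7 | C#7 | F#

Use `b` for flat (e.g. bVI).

The diatonic triads in F# major are F#, G#m, A#m, B, C#, D#m, E#dim. F#maj7, G#m7, C#7 and F# are all diatonic. C#m (C#–E–G#) is not: scale degree 5 in F# major carries C# (V). In F# minor the chord on that degree is C#m, so here it functions as v, borrowed from the parallel minor.

v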